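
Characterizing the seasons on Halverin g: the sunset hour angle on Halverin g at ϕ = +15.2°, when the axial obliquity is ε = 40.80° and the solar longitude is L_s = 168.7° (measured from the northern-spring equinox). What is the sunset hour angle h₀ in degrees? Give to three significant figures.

h₀ = 92.0°

Solar declination: sin δ = sin ε · sin L_s = sin 40.80° × sin 168.7° = 0.12804, so δ = +7.356°.
cos h₀ = −tan ϕ · tan δ = −tan(+15.2°) × tan(+7.356°) = -0.0351, so h₀ = 1.6059 rad = 92.01°.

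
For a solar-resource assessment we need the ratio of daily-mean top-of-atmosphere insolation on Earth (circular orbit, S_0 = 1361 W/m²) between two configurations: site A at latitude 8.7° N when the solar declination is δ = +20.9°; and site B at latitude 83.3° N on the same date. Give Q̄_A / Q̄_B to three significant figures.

Q̄_A / Q̄_B ≈ 0.907

— Configuration A (ϕ=+8.7°):
cos h₀ = −tan(+8.7°) tan(+20.900°) = -0.0584, h₀ = 1.6293 rad.
Bracket: h₀ sin ϕ sin δ + cos ϕ cos δ sin h₀ = 1.6293×0.15126×0.35674 + 0.98849×0.93420×0.99829 = 0.087918 + 0.921868 = 1.009786.
Q̄ = (S_0/π) × [bracket] = (1361/π) × 1.009786 = 437.46 W/m².
— Configuration B (ϕ=+83.3°):
cos h₀ = −tan(+83.3°) tan(+20.900°) = -3.2506 ≤ −1 ⇒ polar day, h₀ = π.
Bracket: h₀ sin ϕ sin δ + cos ϕ cos δ sin h₀ = 3.1416×0.99317×0.35674 + 0.11667×0.93420×0.00000 = 1.113080 + 0.000000 = 1.113080.
Q̄ = (S_0/π) × [bracket] = (1361/π) × 1.113080 = 482.21 W/m².
Ratio Q̄_A / Q̄_B = 437.46 / 482.21 = 0.9072.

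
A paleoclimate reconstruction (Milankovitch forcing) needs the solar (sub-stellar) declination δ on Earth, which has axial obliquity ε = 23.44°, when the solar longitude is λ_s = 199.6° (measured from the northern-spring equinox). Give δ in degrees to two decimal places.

sin δ = sin ε · sin λ_s = sin 23.44° × sin 199.6° = -0.133439.
δ = arcsin(-0.133439) = -7.67°.

δ = -7.67°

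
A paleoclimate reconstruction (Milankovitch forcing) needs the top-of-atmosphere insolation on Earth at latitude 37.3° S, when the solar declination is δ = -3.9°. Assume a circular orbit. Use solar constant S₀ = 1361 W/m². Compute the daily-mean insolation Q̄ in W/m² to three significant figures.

cos H₀ = −tan(-37.3°) tan(-3.900°) = -0.0519, H₀ = 1.6228 rad.
Bracket: H₀ sin φ sin δ + cos φ cos δ sin H₀ = 1.6228×-0.60599×-0.06802 + 0.79547×0.99768×0.99865 = 0.066891 + 0.792553 = 0.859444.
Q̄ = (S₀/π) × [bracket] = (1361/π) × 0.859444 = 372.3 W/m².

Q̄ ≈ 372 W/m²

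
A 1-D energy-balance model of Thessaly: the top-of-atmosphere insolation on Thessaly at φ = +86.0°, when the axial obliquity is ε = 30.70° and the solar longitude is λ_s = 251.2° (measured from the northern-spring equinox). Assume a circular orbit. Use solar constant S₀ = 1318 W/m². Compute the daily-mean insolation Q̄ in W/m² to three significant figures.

Q̄ ≈ 0.00 W/m²

Solar declination: sin δ = sin ε · sin λ_s = sin 30.70° × sin 251.2° = -0.48331, so δ = -28.901°.
cos H₀ = −tan(+86.0°) tan(-28.901°) = 7.8949 ≥ 1 ⇒ polar night, H₀ = 0 and Q̄ = 0.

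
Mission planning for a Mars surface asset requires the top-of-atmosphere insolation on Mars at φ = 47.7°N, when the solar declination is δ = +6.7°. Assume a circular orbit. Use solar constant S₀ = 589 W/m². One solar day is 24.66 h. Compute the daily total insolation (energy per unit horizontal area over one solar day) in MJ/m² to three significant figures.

cos H₀ = −tan(+47.7°) tan(+6.700°) = -0.1291, H₀ = 1.7003 rad.
Bracket: H₀ sin φ sin δ + cos φ cos δ sin H₀ = 1.7003×0.73963×0.11667 + 0.67301×0.99317×0.99163 = 0.146723 + 0.662819 = 0.809542.
Q̄ = (S₀/π) × [bracket] = (589/π) × 0.809542 = 151.78 W/m².
Daily total = Q̄ × 24.66 h × 3600 s/h = 151.78 × 24.66 × 3600 / 10⁶ = 13.47 MJ/m².

13.5 MJ/m²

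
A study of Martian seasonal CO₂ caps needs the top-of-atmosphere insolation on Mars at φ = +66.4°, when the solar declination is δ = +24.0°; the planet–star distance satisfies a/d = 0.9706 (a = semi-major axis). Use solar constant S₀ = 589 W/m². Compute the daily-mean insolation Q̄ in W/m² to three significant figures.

Q̄ ≈ 207 W/m²

cos H₀ = −tan(+66.4°) tan(+24.000°) = -1.0191 ≤ −1 ⇒ polar day, H₀ = π.
Bracket: H₀ sin φ sin δ + cos φ cos δ sin H₀ = 3.1416×0.91636×0.40674 + 0.40035×0.91355×0.00000 = 1.170938 + 0.000000 = 1.170938.
Inverse-square distance factor (a/d)² = 0.9706² = 0.942064.
Q̄ = (S₀/π) × 0.942064 × [bracket] = (589/π) × 0.942064 × 1.170938 = 206.8 W/m².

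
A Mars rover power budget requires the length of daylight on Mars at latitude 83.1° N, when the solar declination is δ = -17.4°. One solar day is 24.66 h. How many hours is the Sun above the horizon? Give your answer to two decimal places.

0.00 h

cos h₀ = −tan ϕ · tan δ = 2.5896 ≥ 1, so the Sun never rises (polar night) and h₀ = 0.
Daylight = 2h₀/(2π) × 24.66 h = (0.0000/π) × 24.66 = 0.00 h.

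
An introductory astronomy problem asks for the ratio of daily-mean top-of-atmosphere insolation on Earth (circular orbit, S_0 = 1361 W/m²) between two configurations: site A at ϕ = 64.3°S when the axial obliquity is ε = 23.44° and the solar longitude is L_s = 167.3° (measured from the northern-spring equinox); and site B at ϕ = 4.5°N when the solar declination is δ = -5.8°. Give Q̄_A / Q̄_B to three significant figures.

— Configuration A (ϕ=-64.3°):
Solar declination: sin δ = sin ε · sin L_s = sin 23.44° × sin 167.3° = 0.08745, so δ = +5.017°.
cos h₀ = −tan(-64.3°) tan(+5.017°) = 0.1824, h₀ = 1.3874 rad.
Bracket: h₀ sin ϕ sin δ + cos ϕ cos δ sin h₀ = 1.3874×-0.90108×0.08745 + 0.43366×0.99617×0.98322 = -0.109326 + 0.424750 = 0.315424.
Q̄ = (S_0/π) × [bracket] = (1361/π) × 0.315424 = 136.65 W/m².
— Configuration B (ϕ=+4.5°):
cos h₀ = −tan(+4.5°) tan(-5.800°) = 0.0080, h₀ = 1.5628 rad.
Bracket: h₀ sin ϕ sin δ + cos ϕ cos δ sin h₀ = 1.5628×0.07846×-0.10106 + 0.99692×0.99488×0.99997 = -0.012392 + 0.991786 = 0.979394.
Q̄ = (S_0/π) × [bracket] = (1361/π) × 0.979394 = 424.29 W/m².
Ratio Q̄_A / Q̄_B = 136.65 / 424.29 = 0.3221.

Q̄_A / Q̄_B ≈ 0.322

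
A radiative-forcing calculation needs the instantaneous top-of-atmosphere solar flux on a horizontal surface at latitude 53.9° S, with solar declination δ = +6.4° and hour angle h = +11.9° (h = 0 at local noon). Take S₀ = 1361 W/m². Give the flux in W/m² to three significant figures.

cos θ_z = sin φ sin δ + cos φ cos δ cos h = -0.090066 + 0.572941 = 0.482875.
Flux = S₀ · cos θ_z = 1361 × 0.482875 = 657.2 W/m².

657 W/m²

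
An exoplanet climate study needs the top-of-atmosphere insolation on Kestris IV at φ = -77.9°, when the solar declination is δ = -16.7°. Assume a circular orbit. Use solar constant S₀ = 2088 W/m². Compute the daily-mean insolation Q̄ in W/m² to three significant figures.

cos H₀ = −tan(-77.9°) tan(-16.700°) = -1.3994 ≤ −1 ⇒ polar day, H₀ = π.
Bracket: H₀ sin φ sin δ + cos φ cos δ sin H₀ = 3.1416×-0.97778×-0.28736 + 0.20962×0.95782×0.00000 = 0.882711 + 0.000000 = 0.882711.
Q̄ = (S₀/π) × [bracket] = (2088/π) × 0.882711 = 586.7 W/m².

Q̄ ≈ 587 W/m²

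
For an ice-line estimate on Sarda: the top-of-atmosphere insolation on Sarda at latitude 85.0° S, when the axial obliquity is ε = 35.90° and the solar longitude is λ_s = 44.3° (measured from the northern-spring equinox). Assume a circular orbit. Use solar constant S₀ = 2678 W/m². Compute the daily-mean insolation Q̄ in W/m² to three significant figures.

Q̄ ≈ 0.00 W/m²

Solar declination: sin δ = sin ε · sin λ_s = sin 35.90° × sin 44.3° = 0.40953, so δ = +24.175°.
cos H₀ = −tan(-85.0°) tan(+24.175°) = 5.1310 ≥ 1 ⇒ polar night, H₀ = 0 and Q̄ = 0.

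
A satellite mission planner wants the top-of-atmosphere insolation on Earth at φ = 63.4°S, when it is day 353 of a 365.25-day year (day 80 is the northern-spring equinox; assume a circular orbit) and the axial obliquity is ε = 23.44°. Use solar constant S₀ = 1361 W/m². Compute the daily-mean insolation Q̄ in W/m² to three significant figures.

Solar longitude: λ_s = 360° × (353 − 80)/365.25 = 269.076°.
sin δ = sin 23.44° × sin 269.076° = -0.39774, so δ = -23.437°.
cos H₀ = −tan(-63.4°) tan(-23.437°) = -0.8657, H₀ = 2.6173 rad.
Bracket: H₀ sin φ sin δ + cos φ cos δ sin H₀ = 2.6173×-0.89415×-0.39774 + 0.44776×0.91750×0.50060 = 0.930815 + 0.205656 = 1.136471.
Q̄ = (S₀/π) × [bracket] = (1361/π) × 1.136471 = 492.3 W/m².

Q̄ ≈ 492 W/m²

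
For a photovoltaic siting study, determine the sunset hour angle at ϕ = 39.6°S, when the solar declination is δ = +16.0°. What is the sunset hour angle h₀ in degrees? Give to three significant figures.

h₀ = 76.3°

cos h₀ = −tan ϕ · tan δ = −tan(-39.6°) × tan(+16.000°) = 0.2372, so h₀ = 1.3313 rad = 76.28°.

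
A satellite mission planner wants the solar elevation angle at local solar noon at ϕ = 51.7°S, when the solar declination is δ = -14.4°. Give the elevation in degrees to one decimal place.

52.7°

At local noon the hour angle is zero, so the zenith angle equals |ϕ − δ| = |-51.7° − (-14.400°)| = 37.300°.
Elevation = 90° − 37.300° = 52.7°.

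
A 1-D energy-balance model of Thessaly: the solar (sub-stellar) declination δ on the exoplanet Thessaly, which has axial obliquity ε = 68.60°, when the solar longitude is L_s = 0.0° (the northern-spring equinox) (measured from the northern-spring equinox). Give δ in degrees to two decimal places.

δ = +0.00°

sin δ = sin ε · sin L_s = sin 68.60° × sin 0.0° = 0.000000.
δ = arcsin(0.000000) = +0.00°.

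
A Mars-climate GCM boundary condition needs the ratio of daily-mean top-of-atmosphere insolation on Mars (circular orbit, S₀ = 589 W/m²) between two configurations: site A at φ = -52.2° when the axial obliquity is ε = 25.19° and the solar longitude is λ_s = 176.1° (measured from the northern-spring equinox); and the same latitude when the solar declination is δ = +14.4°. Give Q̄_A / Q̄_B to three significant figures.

Q̄_A / Q̄_B ≈ 1.82

— Configuration A (φ=-52.2°):
Solar declination: sin δ = sin ε · sin λ_s = sin 25.19° × sin 176.1° = 0.02895, so δ = +1.659°.
cos H₀ = −tan(-52.2°) tan(+1.659°) = 0.0373, H₀ = 1.5335 rad.
Bracket: H₀ sin φ sin δ + cos φ cos δ sin H₀ = 1.5335×-0.79016×0.02895 + 0.61291×0.99958×0.99930 = -0.035079 + 0.612224 = 0.577145.
Q̄ = (S₀/π) × [bracket] = (589/π) × 0.577145 = 108.21 W/m².
— Configuration B (φ=-52.2°):
cos H₀ = −tan(-52.2°) tan(+14.400°) = 0.3310, H₀ = 1.2334 rad.
Bracket: H₀ sin φ sin δ + cos φ cos δ sin H₀ = 1.2334×-0.79016×0.24869 + 0.61291×0.96858×0.94363 = -0.242369 + 0.560188 = 0.317819.
Q̄ = (S₀/π) × [bracket] = (589/π) × 0.317819 = 59.586 W/m².
Ratio Q̄_A / Q̄_B = 108.21 / 59.586 = 1.816.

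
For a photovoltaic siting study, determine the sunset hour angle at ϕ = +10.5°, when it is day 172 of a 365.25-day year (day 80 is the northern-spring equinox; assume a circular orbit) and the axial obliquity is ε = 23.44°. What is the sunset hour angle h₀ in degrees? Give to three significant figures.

h₀ = 94.6°

Solar longitude: L_s = 360° × (172 − 80)/365.25 = 90.678°.
sin δ = sin 23.44° × sin 90.678° = 0.39776, so δ = +23.438°.
cos h₀ = −tan ϕ · tan δ = −tan(+10.5°) × tan(+23.438°) = -0.0804, so h₀ = 1.6512 rad = 94.61°.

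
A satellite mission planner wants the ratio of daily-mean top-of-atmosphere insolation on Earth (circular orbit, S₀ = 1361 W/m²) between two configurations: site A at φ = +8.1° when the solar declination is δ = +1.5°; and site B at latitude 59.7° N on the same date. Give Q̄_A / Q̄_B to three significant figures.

— Configuration A (φ=+8.1°):
cos H₀ = −tan(+8.1°) tan(+1.500°) = -0.0037, H₀ = 1.5745 rad.
Bracket: H₀ sin φ sin δ + cos φ cos δ sin H₀ = 1.5745×0.14090×0.02618 + 0.99002×0.99966×0.99999 = 0.005808 + 0.989673 = 0.995481.
Q̄ = (S₀/π) × [bracket] = (1361/π) × 0.995481 = 431.26 W/m².
— Configuration B (φ=+59.7°):
cos H₀ = −tan(+59.7°) tan(+1.500°) = -0.0448, H₀ = 1.6156 rad.
Bracket: H₀ sin φ sin δ + cos φ cos δ sin H₀ = 1.6156×0.86340×0.02618 + 0.50453×0.99966×0.99900 = 0.036519 + 0.503854 = 0.540373.
Q̄ = (S₀/π) × [bracket] = (1361/π) × 0.540373 = 234.10 W/m².
Ratio Q̄_A / Q̄_B = 431.26 / 234.10 = 1.842.

Q̄_A / Q̄_B ≈ 1.84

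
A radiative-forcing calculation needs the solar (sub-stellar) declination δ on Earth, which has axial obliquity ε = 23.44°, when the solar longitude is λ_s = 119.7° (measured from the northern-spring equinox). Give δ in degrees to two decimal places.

sin δ = sin ε · sin λ_s = sin 23.44° × sin 119.7° = 0.345532.
δ = arcsin(0.345532) = +20.21°.

δ = +20.21°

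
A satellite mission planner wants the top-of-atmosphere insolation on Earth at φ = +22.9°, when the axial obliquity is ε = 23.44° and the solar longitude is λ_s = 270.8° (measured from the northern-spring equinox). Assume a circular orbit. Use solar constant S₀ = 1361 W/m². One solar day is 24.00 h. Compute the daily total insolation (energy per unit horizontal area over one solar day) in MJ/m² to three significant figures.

Solar declination: sin δ = sin ε · sin λ_s = sin 23.44° × sin 270.8° = -0.39775, so δ = -23.438°.
cos H₀ = −tan(+22.9°) tan(-23.438°) = 0.1831, H₀ = 1.3866 rad.
Bracket: H₀ sin φ sin δ + cos φ cos δ sin H₀ = 1.3866×0.38912×-0.39775 + 0.92119×0.91749×0.98309 = -0.214608 + 0.830891 = 0.616283.
Q̄ = (S₀/π) × [bracket] = (1361/π) × 0.616283 = 266.99 W/m².
Daily total = Q̄ × 24.00 h × 3600 s/h = 266.99 × 24.00 × 3600 / 10⁶ = 23.07 MJ/m².

23.1 MJ/m²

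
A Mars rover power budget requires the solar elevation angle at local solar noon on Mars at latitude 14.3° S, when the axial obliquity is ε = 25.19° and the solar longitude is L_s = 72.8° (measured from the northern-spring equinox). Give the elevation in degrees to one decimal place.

51.7°

Solar declination: sin δ = sin ε · sin L_s = sin 25.19° × sin 72.8° = 0.40659, so δ = +23.991°.
At local noon the hour angle is zero, so the zenith angle equals |ϕ − δ| = |-14.3° − (+23.991°)| = 38.291°.
Elevation = 90° − 38.291° = 51.7°.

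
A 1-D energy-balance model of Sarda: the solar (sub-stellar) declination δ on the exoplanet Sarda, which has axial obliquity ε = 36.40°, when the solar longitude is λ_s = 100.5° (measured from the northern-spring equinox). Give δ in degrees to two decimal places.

δ = +35.70°

sin δ = sin ε · sin λ_s = sin 36.40° × sin 100.5° = 0.583482.
δ = arcsin(0.583482) = +35.70°.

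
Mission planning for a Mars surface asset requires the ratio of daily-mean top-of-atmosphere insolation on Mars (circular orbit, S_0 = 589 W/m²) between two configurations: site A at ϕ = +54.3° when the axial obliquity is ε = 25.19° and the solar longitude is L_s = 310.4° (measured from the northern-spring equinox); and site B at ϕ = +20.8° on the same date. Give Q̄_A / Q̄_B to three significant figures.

Q̄_A / Q̄_B ≈ 0.285

— Configuration A (ϕ=+54.3°):
Solar declination: sin δ = sin ε · sin L_s = sin 25.19° × sin 310.4° = -0.32413, so δ = -18.913°.
cos h₀ = −tan(+54.3°) tan(-18.913°) = 0.4768, h₀ = 1.0738 rad.
Bracket: h₀ sin ϕ sin δ + cos ϕ cos δ sin h₀ = 1.0738×0.81208×-0.32413 + 0.58354×0.94601×0.87901 = -0.282645 + 0.485244 = 0.202599.
Q̄ = (S_0/π) × [bracket] = (589/π) × 0.202599 = 37.984 W/m².
— Configuration B (ϕ=+20.8°):
cos h₀ = −tan(+20.8°) tan(-18.913°) = 0.1302, h₀ = 1.4403 rad.
Bracket: h₀ sin ϕ sin δ + cos ϕ cos δ sin h₀ = 1.4403×0.35511×-0.32413 + 0.93483×0.94601×0.99149 = -0.165781 + 0.876833 = 0.711052.
Q̄ = (S_0/π) × [bracket] = (589/π) × 0.711052 = 133.31 W/m².
Ratio Q̄_A / Q̄_B = 37.984 / 133.31 = 0.2849.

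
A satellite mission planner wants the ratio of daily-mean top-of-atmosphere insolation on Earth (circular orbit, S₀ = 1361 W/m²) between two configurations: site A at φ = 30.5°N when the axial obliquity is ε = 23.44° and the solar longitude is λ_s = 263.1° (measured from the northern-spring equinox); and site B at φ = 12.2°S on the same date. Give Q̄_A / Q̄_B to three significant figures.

Q̄_A / Q̄_B ≈ 0.486

— Configuration A (φ=+30.5°):
Solar declination: sin δ = sin ε · sin λ_s = sin 23.44° × sin 263.1° = -0.39491, so δ = -23.260°.
cos H₀ = −tan(+30.5°) tan(-23.260°) = 0.2532, H₀ = 1.3148 rad.
Bracket: H₀ sin φ sin δ + cos φ cos δ sin H₀ = 1.3148×0.50754×-0.39491 + 0.86163×0.91872×0.96741 = -0.263529 + 0.765799 = 0.502270.
Q̄ = (S₀/π) × [bracket] = (1361/π) × 0.502270 = 217.59 W/m².
— Configuration B (φ=-12.2°):
cos H₀ = −tan(-12.2°) tan(-23.260°) = -0.0929, H₀ = 1.6639 rad.
Bracket: H₀ sin φ sin δ + cos φ cos δ sin H₀ = 1.6639×-0.21132×-0.39491 + 0.97742×0.91872×0.99567 = 0.138856 + 0.894087 = 1.032943.
Q̄ = (S₀/π) × [bracket] = (1361/π) × 1.032943 = 447.49 W/m².
Ratio Q̄_A / Q̄_B = 217.59 / 447.49 = 0.4862.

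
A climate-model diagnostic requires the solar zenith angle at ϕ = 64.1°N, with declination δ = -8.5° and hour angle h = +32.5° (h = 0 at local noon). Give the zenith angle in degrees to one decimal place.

θ_z = 76.6°

cos θ_z = sin ϕ sin δ + cos ϕ cos δ cos h = -0.132963 + 0.364348 = 0.231385.
θ_z = arccos(0.231385) = 76.6°.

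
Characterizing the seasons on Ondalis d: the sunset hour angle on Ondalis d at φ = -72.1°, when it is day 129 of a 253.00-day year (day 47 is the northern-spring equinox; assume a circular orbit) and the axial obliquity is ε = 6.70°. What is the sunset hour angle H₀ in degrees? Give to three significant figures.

H₀ = 71.1°

Solar longitude: λ_s = 360° × (129 − 47)/253.00 = 116.680°.
sin δ = sin 6.70° × sin 116.680° = 0.10425, so δ = +5.984°.
cos H₀ = −tan φ · tan δ = −tan(-72.1°) × tan(+5.984°) = 0.3245, so H₀ = 1.2403 rad = 71.06°.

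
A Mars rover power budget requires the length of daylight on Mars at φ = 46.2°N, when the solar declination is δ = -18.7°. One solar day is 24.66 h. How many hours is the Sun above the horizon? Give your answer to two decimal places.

cos H₀ = −tan φ · tan δ = −tan(+46.2°) × tan(-18.700°) = 0.3530, so H₀ = 1.2101 rad = 69.33°.
Daylight = 2H₀/(2π) × 24.66 h = (1.2101/π) × 24.66 = 9.50 h.

9.50 h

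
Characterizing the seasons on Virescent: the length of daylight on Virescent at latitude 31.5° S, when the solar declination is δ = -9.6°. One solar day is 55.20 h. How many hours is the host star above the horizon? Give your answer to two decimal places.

cos h₀ = −tan ϕ · tan δ = −tan(-31.5°) × tan(-9.600°) = -0.1036, so h₀ = 1.6746 rad = 95.95°.
Daylight = 2h₀/(2π) × 55.20 h = (1.6746/π) × 55.20 = 29.42 h.

29.42 h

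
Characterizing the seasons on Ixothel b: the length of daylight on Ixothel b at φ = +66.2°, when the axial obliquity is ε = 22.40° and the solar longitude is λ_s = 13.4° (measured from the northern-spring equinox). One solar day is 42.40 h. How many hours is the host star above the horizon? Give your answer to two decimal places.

Solar declination: sin δ = sin ε · sin λ_s = sin 22.40° × sin 13.4° = 0.08831, so δ = +5.067°.
cos H₀ = −tan φ · tan δ = −tan(+66.2°) × tan(+5.067°) = -0.2010, so H₀ = 1.7732 rad = 101.60°.
Daylight = 2H₀/(2π) × 42.40 h = (1.7732/π) × 42.40 = 23.93 h.

23.93 h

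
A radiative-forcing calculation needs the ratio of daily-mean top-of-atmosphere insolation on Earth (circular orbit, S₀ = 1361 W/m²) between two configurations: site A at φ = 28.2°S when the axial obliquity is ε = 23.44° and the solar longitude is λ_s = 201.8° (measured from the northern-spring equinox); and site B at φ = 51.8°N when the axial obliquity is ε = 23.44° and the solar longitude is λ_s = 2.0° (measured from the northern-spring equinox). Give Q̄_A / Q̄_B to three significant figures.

Q̄_A / Q̄_B ≈ 1.55

— Configuration A (φ=-28.2°):
Solar declination: sin δ = sin ε · sin λ_s = sin 23.44° × sin 201.8° = -0.14773, so δ = -8.495°.
cos H₀ = −tan(-28.2°) tan(-8.495°) = -0.0801, H₀ = 1.6510 rad.
Bracket: H₀ sin φ sin δ + cos φ cos δ sin H₀ = 1.6510×-0.47255×-0.14773 + 0.88130×0.98903×0.99679 = 0.115256 + 0.868834 = 0.984090.
Q̄ = (S₀/π) × [bracket] = (1361/π) × 0.984090 = 426.33 W/m².
— Configuration B (φ=+51.8°):
Solar declination: sin δ = sin ε · sin λ_s = sin 23.44° × sin 2.0° = 0.01388, so δ = +0.795°.
cos H₀ = −tan(+51.8°) tan(+0.795°) = -0.0176, H₀ = 1.5884 rad.
Bracket: H₀ sin φ sin δ + cos φ cos δ sin H₀ = 1.5884×0.78586×0.01388 + 0.61841×0.99990×0.99984 = 0.017326 + 0.618249 = 0.635575.
Q̄ = (S₀/π) × [bracket] = (1361/π) × 0.635575 = 275.34 W/m².
Ratio Q̄_A / Q̄_B = 426.33 / 275.34 = 1.548.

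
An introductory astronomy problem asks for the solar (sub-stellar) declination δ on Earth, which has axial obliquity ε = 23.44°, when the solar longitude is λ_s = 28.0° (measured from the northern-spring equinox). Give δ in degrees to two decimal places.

δ = +10.76°

sin δ = sin ε · sin λ_s = sin 23.44° × sin 28.0° = 0.186750.
δ = arcsin(0.186750) = +10.76°.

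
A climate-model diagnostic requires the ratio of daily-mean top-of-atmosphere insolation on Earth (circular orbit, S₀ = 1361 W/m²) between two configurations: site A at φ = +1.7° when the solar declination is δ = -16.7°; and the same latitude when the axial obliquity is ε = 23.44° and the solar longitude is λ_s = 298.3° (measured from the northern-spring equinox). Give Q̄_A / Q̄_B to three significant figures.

Q̄_A / Q̄_B ≈ 1.03

— Configuration A (φ=+1.7°):
cos H₀ = −tan(+1.7°) tan(-16.700°) = 0.0089, H₀ = 1.5619 rad.
Bracket: H₀ sin φ sin δ + cos φ cos δ sin H₀ = 1.5619×0.02967×-0.28736 + 0.99956×0.95782×0.99996 = -0.013317 + 0.957360 = 0.944043.
Q̄ = (S₀/π) × [bracket] = (1361/π) × 0.944043 = 408.98 W/m².
— Configuration B (φ=+1.7°):
Solar declination: sin δ = sin ε · sin λ_s = sin 23.44° × sin 298.3° = -0.35024, so δ = -20.502°.
cos H₀ = −tan(+1.7°) tan(-20.502°) = 0.0111, H₀ = 1.5597 rad.
Bracket: H₀ sin φ sin δ + cos φ cos δ sin H₀ = 1.5597×0.02967×-0.35024 + 0.99956×0.93666×0.99994 = -0.016208 + 0.936192 = 0.919984.
Q̄ = (S₀/π) × [bracket] = (1361/π) × 0.919984 = 398.56 W/m².
Ratio Q̄_A / Q̄_B = 408.98 / 398.56 = 1.026.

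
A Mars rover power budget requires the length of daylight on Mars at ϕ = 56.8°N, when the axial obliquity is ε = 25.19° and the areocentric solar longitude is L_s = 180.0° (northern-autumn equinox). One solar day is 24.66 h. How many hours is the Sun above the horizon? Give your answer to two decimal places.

12.33 h

sin δ = sin 25.19° × sin 180.0° = 0.00000, so δ = +0.000°.
cos h₀ = −tan ϕ · tan δ = −tan(+56.8°) × tan(+0.000°) = -0.0000, so h₀ = 1.5708 rad = 90.00°.
Daylight = 2h₀/(2π) × 24.66 h = (1.5708/π) × 24.66 = 12.33 h.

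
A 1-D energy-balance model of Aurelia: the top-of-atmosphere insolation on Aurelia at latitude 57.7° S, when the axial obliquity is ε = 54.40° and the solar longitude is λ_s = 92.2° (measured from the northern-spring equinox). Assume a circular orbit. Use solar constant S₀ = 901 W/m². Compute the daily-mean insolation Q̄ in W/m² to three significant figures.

Solar declination: sin δ = sin ε · sin λ_s = sin 54.40° × sin 92.2° = 0.81250, so δ = +54.341°.
cos H₀ = −tan(-57.7°) tan(+54.341°) = 2.2047 ≥ 1 ⇒ polar night, H₀ = 0 and Q̄ = 0.

Q̄ ≈ 0.00 W/m²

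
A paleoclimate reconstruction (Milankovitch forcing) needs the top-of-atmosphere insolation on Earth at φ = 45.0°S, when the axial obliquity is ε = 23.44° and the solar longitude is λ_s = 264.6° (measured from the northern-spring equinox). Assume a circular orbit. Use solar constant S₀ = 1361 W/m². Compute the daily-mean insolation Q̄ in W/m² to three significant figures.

Q̄ ≈ 498 W/m²

Solar declination: sin δ = sin ε · sin λ_s = sin 23.44° × sin 264.6° = -0.39602, so δ = -23.330°.
cos H₀ = −tan(-45.0°) tan(-23.330°) = -0.4313, H₀ = 2.0167 rad.
Bracket: H₀ sin φ sin δ + cos φ cos δ sin H₀ = 2.0167×-0.70711×-0.39602 + 0.70711×0.91824×0.90222 = 0.564736 + 0.585808 = 1.150544.
Q̄ = (S₀/π) × [bracket] = (1361/π) × 1.150544 = 498.4 W/m².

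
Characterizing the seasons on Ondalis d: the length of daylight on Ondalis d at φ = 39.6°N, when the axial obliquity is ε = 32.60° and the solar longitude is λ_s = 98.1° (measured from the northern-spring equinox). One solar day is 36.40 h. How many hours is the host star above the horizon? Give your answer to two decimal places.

24.56 h

Solar declination: sin δ = sin ε · sin λ_s = sin 32.60° × sin 98.1° = 0.53340, so δ = +32.235°.
cos H₀ = −tan φ · tan δ = −tan(+39.6°) × tan(+32.235°) = -0.5217, so H₀ = 2.1196 rad = 121.44°.
Daylight = 2H₀/(2π) × 36.40 h = (2.1196/π) × 36.40 = 24.56 h.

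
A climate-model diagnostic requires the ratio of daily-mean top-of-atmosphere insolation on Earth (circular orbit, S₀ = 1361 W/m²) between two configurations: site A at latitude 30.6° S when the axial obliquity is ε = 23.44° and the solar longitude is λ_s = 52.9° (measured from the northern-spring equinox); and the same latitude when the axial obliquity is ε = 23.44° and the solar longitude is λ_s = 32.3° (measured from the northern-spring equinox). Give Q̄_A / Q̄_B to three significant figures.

— Configuration A (φ=-30.6°):
Solar declination: sin δ = sin ε · sin λ_s = sin 23.44° × sin 52.9° = 0.31727, so δ = +18.498°.
cos H₀ = −tan(-30.6°) tan(+18.498°) = 0.1979, H₀ = 1.3716 rad.
Bracket: H₀ sin φ sin δ + cos φ cos δ sin H₀ = 1.3716×-0.50904×0.31727 + 0.86074×0.94834×0.98023 = -0.221518 + 0.800136 = 0.578618.
Q̄ = (S₀/π) × [bracket] = (1361/π) × 0.578618 = 250.67 W/m².
— Configuration B (φ=-30.6°):
Solar declination: sin δ = sin ε · sin λ_s = sin 23.44° × sin 32.3° = 0.21256, so δ = +12.272°.
cos H₀ = −tan(-30.6°) tan(+12.272°) = 0.1286, H₀ = 1.4418 rad.
Bracket: H₀ sin φ sin δ + cos φ cos δ sin H₀ = 1.4418×-0.50904×0.21256 + 0.86074×0.97715×0.99169 = -0.156005 + 0.834083 = 0.678078.
Q̄ = (S₀/π) × [bracket] = (1361/π) × 0.678078 = 293.76 W/m².
Ratio Q̄_A / Q̄_B = 250.67 / 293.76 = 0.8533.

Q̄_A / Q̄_B ≈ 0.853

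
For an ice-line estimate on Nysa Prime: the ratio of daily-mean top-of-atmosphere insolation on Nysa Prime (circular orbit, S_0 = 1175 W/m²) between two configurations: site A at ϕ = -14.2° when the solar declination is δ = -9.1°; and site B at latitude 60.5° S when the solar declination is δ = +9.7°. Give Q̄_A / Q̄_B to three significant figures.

— Configuration A (ϕ=-14.2°):
cos h₀ = −tan(-14.2°) tan(-9.100°) = -0.0405, h₀ = 1.6113 rad.
Bracket: h₀ sin ϕ sin δ + cos ϕ cos δ sin h₀ = 1.6113×-0.24531×-0.15816 + 0.96945×0.98741×0.99918 = 0.062516 + 0.956460 = 1.018976.
Q̄ = (S_0/π) × [bracket] = (1175/π) × 1.018976 = 381.11 W/m².
— Configuration B (ϕ=-60.5°):
cos h₀ = −tan(-60.5°) tan(+9.700°) = 0.3021, h₀ = 1.2639 rad.
Bracket: h₀ sin ϕ sin δ + cos ϕ cos δ sin h₀ = 1.2639×-0.87036×0.16849 + 0.49242×0.98570×0.95327 = -0.185347 + 0.462697 = 0.277350.
Q̄ = (S_0/π) × [bracket] = (1175/π) × 0.277350 = 103.73 W/m².
Ratio Q̄_A / Q̄_B = 381.11 / 103.73 = 3.674.

Q̄_A / Q̄_B ≈ 3.67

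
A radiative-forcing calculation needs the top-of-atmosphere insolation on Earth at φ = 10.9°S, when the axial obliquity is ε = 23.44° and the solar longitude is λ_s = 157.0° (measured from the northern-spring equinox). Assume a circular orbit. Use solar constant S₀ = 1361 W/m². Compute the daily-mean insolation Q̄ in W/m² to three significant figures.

Solar declination: sin δ = sin ε · sin λ_s = sin 23.44° × sin 157.0° = 0.15543, so δ = +8.942°.
cos H₀ = −tan(-10.9°) tan(+8.942°) = 0.0303, H₀ = 1.5405 rad.
Bracket: H₀ sin φ sin δ + cos φ cos δ sin H₀ = 1.5405×-0.18910×0.15543 + 0.98196×0.98785×0.99954 = -0.045278 + 0.969583 = 0.924305.
Q̄ = (S₀/π) × [bracket] = (1361/π) × 0.924305 = 400.4 W/m².

Q̄ ≈ 400 W/m²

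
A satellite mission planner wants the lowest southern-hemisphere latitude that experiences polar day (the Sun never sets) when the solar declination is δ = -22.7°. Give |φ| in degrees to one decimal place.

Polar day requires cos H₀ = −tan φ tan δ ≤ −1, i.e. tan φ tan δ ≥ 1.
The boundary is |tan φ| · |tan δ| = 1, so |φ| = 90° − |δ| = 90° − 22.7° = 67.3° in the southern hemisphere.

|φ| = 67.3°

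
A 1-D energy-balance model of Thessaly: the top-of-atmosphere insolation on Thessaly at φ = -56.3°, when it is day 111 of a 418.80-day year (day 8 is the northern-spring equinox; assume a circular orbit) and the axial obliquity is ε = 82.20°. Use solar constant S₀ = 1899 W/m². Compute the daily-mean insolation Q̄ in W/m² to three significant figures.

Solar longitude: λ_s = 360° × (111 − 8)/418.80 = 88.539°.
sin δ = sin 82.20° × sin 88.539° = 0.99043, so δ = +82.065°.
cos H₀ = −tan(-56.3°) tan(+82.065°) = 10.7578 ≥ 1 ⇒ polar night, H₀ = 0 and Q̄ = 0.

Q̄ ≈ 0.00 W/m²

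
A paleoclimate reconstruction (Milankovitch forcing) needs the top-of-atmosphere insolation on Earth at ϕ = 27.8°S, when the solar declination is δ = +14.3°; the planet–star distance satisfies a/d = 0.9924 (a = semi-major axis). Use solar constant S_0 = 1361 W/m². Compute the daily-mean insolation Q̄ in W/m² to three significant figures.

cos h₀ = −tan(-27.8°) tan(+14.300°) = 0.1344, h₀ = 1.4360 rad.
Bracket: h₀ sin ϕ sin δ + cos ϕ cos δ sin h₀ = 1.4360×-0.46639×0.24700 + 0.88458×0.96902×0.99093 = -0.165425 + 0.849401 = 0.683976.
Inverse-square distance factor (a/d)² = 0.9924² = 0.984858.
Q̄ = (S_0/π) × 0.984858 × [bracket] = (1361/π) × 0.984858 × 0.683976 = 291.8 W/m².

Q̄ ≈ 292 W/m²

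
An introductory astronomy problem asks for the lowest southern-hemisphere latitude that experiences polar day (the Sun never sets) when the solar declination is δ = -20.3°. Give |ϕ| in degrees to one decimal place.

|ϕ| = 69.7°

Polar day requires cos h₀ = −tan ϕ tan δ ≤ −1, i.e. tan ϕ tan δ ≥ 1.
The boundary is |tan ϕ| · |tan δ| = 1, so |ϕ| = 90° − |δ| = 90° − 20.3° = 69.7° in the southern hemisphere.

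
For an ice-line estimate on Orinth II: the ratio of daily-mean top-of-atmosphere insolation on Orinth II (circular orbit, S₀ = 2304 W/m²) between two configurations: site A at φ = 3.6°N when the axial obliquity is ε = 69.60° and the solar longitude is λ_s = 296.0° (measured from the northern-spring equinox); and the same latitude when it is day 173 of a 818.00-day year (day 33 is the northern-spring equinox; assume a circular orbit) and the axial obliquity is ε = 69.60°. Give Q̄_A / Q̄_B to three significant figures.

Q̄_A / Q̄_B ≈ 0.705

— Configuration A (φ=+3.6°):
Solar declination: sin δ = sin ε · sin λ_s = sin 69.60° × sin 296.0° = -0.84242, so δ = -57.397°.
cos H₀ = −tan(+3.6°) tan(-57.397°) = 0.0984, H₀ = 1.4723 rad.
Bracket: H₀ sin φ sin δ + cos φ cos δ sin H₀ = 1.4723×0.06279×-0.84242 + 0.99803×0.53882×0.99515 = -0.077878 + 0.535150 = 0.457272.
Q̄ = (S₀/π) × [bracket] = (2304/π) × 0.457272 = 335.36 W/m².
— Configuration B (φ=+3.6°):
Solar longitude: λ_s = 360° × (173 − 33)/818.00 = 61.614°.
sin δ = sin 69.60° × sin 61.614° = 0.82459, so δ = +55.546°.
cos H₀ = −tan(+3.6°) tan(+55.546°) = -0.0917, H₀ = 1.6626 rad.
Bracket: H₀ sin φ sin δ + cos φ cos δ sin H₀ = 1.6626×0.06279×0.82459 + 0.99803×0.56574×0.99579 = 0.086083 + 0.562248 = 0.648331.
Q̄ = (S₀/π) × [bracket] = (2304/π) × 0.648331 = 475.48 W/m².
Ratio Q̄_A / Q̄_B = 335.36 / 475.48 = 0.7053.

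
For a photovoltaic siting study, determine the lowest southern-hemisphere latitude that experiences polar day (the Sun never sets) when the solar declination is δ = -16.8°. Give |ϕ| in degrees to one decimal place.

Polar day requires cos h₀ = −tan ϕ tan δ ≤ −1, i.e. tan ϕ tan δ ≥ 1.
The boundary is |tan ϕ| · |tan δ| = 1, so |ϕ| = 90° − |δ| = 90° − 16.8° = 73.2° in the southern hemisphere.

|ϕ| = 73.2°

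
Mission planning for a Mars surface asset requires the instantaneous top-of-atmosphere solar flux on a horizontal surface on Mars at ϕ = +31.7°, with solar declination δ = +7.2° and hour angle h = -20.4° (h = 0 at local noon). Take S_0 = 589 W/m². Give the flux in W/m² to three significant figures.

505 W/m²

cos θ_z = sin ϕ sin δ + cos ϕ cos δ cos h = 0.065859 + 0.791162 = 0.857021.
Flux = S_0 · cos θ_z = 589 × 0.857021 = 504.8 W/m².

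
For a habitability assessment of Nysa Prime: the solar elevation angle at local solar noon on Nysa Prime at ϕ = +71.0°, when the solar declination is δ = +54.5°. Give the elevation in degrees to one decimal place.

73.5°

At local noon the hour angle is zero, so the zenith angle equals |ϕ − δ| = |+71.0° − (+54.500°)| = 16.500°.
Elevation = 90° − 16.500° = 73.5°.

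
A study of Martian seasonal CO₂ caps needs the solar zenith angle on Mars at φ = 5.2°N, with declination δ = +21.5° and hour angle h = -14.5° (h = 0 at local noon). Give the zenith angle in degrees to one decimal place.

θ_z = 21.5°

cos θ_z = sin φ sin δ + cos φ cos δ cos h = 0.033217 + 0.897074 = 0.930291.
θ_z = arccos(0.930291) = 21.5°.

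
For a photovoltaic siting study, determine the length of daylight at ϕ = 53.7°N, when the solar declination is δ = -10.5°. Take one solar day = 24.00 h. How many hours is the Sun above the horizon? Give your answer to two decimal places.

10.05 h

cos h₀ = −tan ϕ · tan δ = −tan(+53.7°) × tan(-10.500°) = 0.2523, so h₀ = 1.3157 rad = 75.39°.
Daylight = 2h₀/(2π) × 24.00 h = (1.3157/π) × 24.00 = 10.05 h.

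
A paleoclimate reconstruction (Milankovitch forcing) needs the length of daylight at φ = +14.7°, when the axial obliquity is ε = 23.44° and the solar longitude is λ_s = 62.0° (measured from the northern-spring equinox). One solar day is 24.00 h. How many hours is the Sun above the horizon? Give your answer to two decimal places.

Solar declination: sin δ = sin ε · sin λ_s = sin 23.44° × sin 62.0° = 0.35123, so δ = +20.562°.
cos H₀ = −tan φ · tan δ = −tan(+14.7°) × tan(+20.562°) = -0.0984, so H₀ = 1.6694 rad = 95.65°.
Daylight = 2H₀/(2π) × 24.00 h = (1.6694/π) × 24.00 = 12.75 h.

12.75 h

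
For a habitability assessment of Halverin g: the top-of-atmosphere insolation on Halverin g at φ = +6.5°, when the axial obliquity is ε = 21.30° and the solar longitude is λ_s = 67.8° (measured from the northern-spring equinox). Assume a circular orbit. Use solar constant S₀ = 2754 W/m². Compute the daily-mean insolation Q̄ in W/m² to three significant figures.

Q̄ ≈ 873 W/m²

Solar declination: sin δ = sin ε · sin λ_s = sin 21.30° × sin 67.8° = 0.33632, so δ = +19.653°.
cos H₀ = −tan(+6.5°) tan(+19.653°) = -0.0407, H₀ = 1.6115 rad.
Bracket: H₀ sin φ sin δ + cos φ cos δ sin H₀ = 1.6115×0.11320×0.33632 + 0.99357×0.94175×0.99917 = 0.061352 + 0.934918 = 0.996270.
Q̄ = (S₀/π) × [bracket] = (2754/π) × 0.996270 = 873.4 W/m².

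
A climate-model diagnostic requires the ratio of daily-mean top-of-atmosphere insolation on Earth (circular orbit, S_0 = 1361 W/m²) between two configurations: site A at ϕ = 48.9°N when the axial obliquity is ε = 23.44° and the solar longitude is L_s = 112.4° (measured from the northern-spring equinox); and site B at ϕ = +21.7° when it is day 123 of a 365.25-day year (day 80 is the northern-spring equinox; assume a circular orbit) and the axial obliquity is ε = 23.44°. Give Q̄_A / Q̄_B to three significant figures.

— Configuration A (ϕ=+48.9°):
Solar declination: sin δ = sin ε · sin L_s = sin 23.44° × sin 112.4° = 0.36777, so δ = +21.578°.
cos h₀ = −tan(+48.9°) tan(+21.578°) = -0.4534, h₀ = 2.0413 rad.
Bracket: h₀ sin ϕ sin δ + cos ϕ cos δ sin h₀ = 2.0413×0.75356×0.36777 + 0.65738×0.92992×0.89133 = 0.565719 + 0.544880 = 1.110599.
Q̄ = (S_0/π) × [bracket] = (1361/π) × 1.110599 = 481.13 W/m².
— Configuration B (ϕ=+21.7°):
Solar longitude: L_s = 360° × (123 − 80)/365.25 = 42.382°.
sin δ = sin 23.44° × sin 42.382° = 0.26814, so δ = +15.553°.
cos h₀ = −tan(+21.7°) tan(+15.553°) = -0.1108, h₀ = 1.6818 rad.
Bracket: h₀ sin ϕ sin δ + cos ϕ cos δ sin h₀ = 1.6818×0.36975×0.26814 + 0.92913×0.96338×0.99385 = 0.166742 + 0.889600 = 1.056342.
Q̄ = (S_0/π) × [bracket] = (1361/π) × 1.056342 = 457.63 W/m².
Ratio Q̄_A / Q̄_B = 481.13 / 457.63 = 1.051.

Q̄_A / Q̄_B ≈ 1.05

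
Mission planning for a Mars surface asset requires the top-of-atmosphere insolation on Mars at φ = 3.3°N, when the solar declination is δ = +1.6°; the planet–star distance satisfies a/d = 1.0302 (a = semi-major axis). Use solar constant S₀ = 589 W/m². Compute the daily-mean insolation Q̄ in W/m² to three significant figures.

Q̄ ≈ 199 W/m²

cos H₀ = −tan(+3.3°) tan(+1.600°) = -0.0016, H₀ = 1.5724 rad.
Bracket: H₀ sin φ sin δ + cos φ cos δ sin H₀ = 1.5724×0.05756×0.02792 + 0.99834×0.99961×1.00000 = 0.002527 + 0.997951 = 1.000478.
Inverse-square distance factor (a/d)² = 1.0302² = 1.061312.
Q̄ = (S₀/π) × 1.061312 × [bracket] = (589/π) × 1.061312 × 1.000478 = 199.1 W/m².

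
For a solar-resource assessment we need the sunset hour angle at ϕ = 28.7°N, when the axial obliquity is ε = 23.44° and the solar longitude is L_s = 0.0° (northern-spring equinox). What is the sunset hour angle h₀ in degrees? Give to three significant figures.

h₀ = 90.0°

Solar declination: sin δ = sin ε · sin L_s = sin 23.44° × sin 0.0° = 0.00000, so δ = +0.000°.
cos h₀ = −tan ϕ · tan δ = −tan(+28.7°) × tan(+0.000°) = -0.0000, so h₀ = 1.5708 rad = 90.00°.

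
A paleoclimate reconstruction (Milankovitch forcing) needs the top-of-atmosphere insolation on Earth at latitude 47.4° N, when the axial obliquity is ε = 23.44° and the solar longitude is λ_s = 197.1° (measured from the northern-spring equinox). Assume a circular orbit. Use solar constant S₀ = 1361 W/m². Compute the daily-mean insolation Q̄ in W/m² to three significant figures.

Q̄ ≈ 235 W/m²

Solar declination: sin δ = sin ε · sin λ_s = sin 23.44° × sin 197.1° = -0.11697, so δ = -6.717°.
cos H₀ = −tan(+47.4°) tan(-6.717°) = 0.1281, H₀ = 1.4424 rad.
Bracket: H₀ sin φ sin δ + cos φ cos δ sin H₀ = 1.4424×0.73610×-0.11697 + 0.67688×0.99314×0.99176 = -0.124193 + 0.666697 = 0.542504.
Q̄ = (S₀/π) × [bracket] = (1361/π) × 0.542504 = 235.0 W/m².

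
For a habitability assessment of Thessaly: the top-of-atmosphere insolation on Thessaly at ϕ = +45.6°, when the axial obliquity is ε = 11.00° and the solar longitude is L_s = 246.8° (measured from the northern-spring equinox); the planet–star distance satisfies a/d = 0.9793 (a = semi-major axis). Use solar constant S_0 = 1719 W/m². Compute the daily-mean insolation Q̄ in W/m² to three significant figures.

Solar declination: sin δ = sin ε · sin L_s = sin 11.00° × sin 246.8° = -0.17538, so δ = -10.101°.
cos h₀ = −tan(+45.6°) tan(-10.101°) = 0.1819, h₀ = 1.3879 rad.
Bracket: h₀ sin ϕ sin δ + cos ϕ cos δ sin h₀ = 1.3879×0.71447×-0.17538 + 0.69966×0.98450×0.98332 = -0.173909 + 0.677326 = 0.503417.
Inverse-square distance factor (a/d)² = 0.9793² = 0.959028.
Q̄ = (S_0/π) × 0.959028 × [bracket] = (1719/π) × 0.959028 × 0.503417 = 264.2 W/m².

Q̄ ≈ 264 W/m²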